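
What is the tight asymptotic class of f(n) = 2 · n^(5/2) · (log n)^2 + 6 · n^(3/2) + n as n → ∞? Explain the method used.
f(n) ∈ Θ(n^(5/2) · (log n)^2)

Compare the terms by growth order. For large n, n^a · (log n)^b dominates n^a' · (log n)^b' iff a > a', or (a = a' and b > b'). Ranking the 3 terms shows the dominant one is 2 · n^(5/2) · (log n)^2. Hence f(n) ∈ Θ(n^(5/2) · (log n)^2).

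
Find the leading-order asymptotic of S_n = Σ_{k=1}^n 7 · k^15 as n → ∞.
S_n ~ 7 · n^16 / 16

By integral comparison (Euler-Maclaurin), Σ_{k=1}^n 7 · k^15 = 7 · ∫_0^n x^15 dx + O(n^15) = 7 · n^16/16 + O(n^15). (Equivalently, Faulhaber's formula gives the same leading term.)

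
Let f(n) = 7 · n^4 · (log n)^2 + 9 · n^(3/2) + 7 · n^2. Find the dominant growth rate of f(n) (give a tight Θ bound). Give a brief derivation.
f(n) ∈ Θ(n^4 · (log n)^2)

Compare the terms by growth order. For large n, n^a · (log n)^b dominates n^a' · (log n)^b' iff a > a', or (a = a' and b > b'). Ranking the 3 terms shows the dominant one is 7 · n^4 · (log n)^2. Hence f(n) ∈ Θ(n^4 · (log n)^2).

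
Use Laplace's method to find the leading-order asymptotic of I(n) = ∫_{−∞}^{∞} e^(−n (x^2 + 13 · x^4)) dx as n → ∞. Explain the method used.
I(n) ~ sqrt(π/n)

φ(x) = x^2 + 13 · x^4 has its unique global minimum at x* = 0 (since φ'(x) = 2x + 52x^3 = 0 only at x = 0 for real x with both coefficients positive, and φ → ∞ as |x| → ∞). At x* = 0, φ(0) = 0 and φ''(0) = 2. Laplace's method then gives
  I(n) ~ sqrt(2π / (n · φ''(0))) · e^(−n φ(0)) = sqrt(2π / (2n)) = sqrt(π/n).
The 13 · x^4 term contributes only at subleading order (an O(1/n) relative correction).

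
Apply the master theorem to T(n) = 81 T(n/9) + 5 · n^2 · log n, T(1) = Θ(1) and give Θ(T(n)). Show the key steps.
T(n) = Θ(n^2 · (log n)^2)

Here log_9 81 = 2 and f(n) = 5 · n^2 · log n = Θ(n^(log_9 81) · (log n)^1). This is the extended Case 2 of the master theorem (f matches the critical exponent up to log factors), giving T(n) = Θ(n^(log_9 81) · (log n)^(1+1)) = Θ(n^2 · (log n)^2).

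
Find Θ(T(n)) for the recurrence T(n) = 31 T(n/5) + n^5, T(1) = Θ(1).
T(n) = Θ(n^5)

log_5 31 ≈ 2.134. f(n) = n^5 dominates n^(log_5 31) since 5 > 2.134, and the regularity condition a·f(n/b) = 31·(n/5)^5 = (31/3125)·n^5 ≤ c·f(n) holds with c = 31/3125 ≈ 0.00992 < 1. So this is Case 3: T(n) = Θ(f(n)) = Θ(n^5).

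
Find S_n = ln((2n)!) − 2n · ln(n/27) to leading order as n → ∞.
S_n ~ 2n · (ln 54 − 1) + O(ln n)

Stirling: ln((2n)!) = 2n ln(2n) − 2n + O(ln n).
  S_n = 2n ln(2n) − 2n − 2n ln(n/27) + O(ln n)
      = 2n ln(2n) − 2n ln n + 2n ln 27 − 2n + O(ln n)
      = 2n ln 2 + 2n ln 27 − 2n + O(ln n)
      = 2n (ln 54 − 1) + O(ln n).
Numerically ln(54) − 1 ≈ 2.9890.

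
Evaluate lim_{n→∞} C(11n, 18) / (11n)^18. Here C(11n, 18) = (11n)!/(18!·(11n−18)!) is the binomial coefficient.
lim = 1/18! = 1/6402373705728000

With N = 11n → ∞: C(N, 18) / N^18 = [N(N−1)…(N−17)] / (18! · N^18) = (1/18!) · 1 · (1 − 1/(11n)) · … · (1 − 17/(11n)). Each factor → 1 as N → ∞, so the limit is 1/18! = 1/6402373705728000.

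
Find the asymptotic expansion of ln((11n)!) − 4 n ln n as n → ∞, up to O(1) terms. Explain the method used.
ln((11n)!) − 4 n ln n = 7 n ln n + 11(ln 11 − 1) n + (1/2) ln(2π·11n) + O(1/n)

Stirling: ln((11n)!) = 11n ln(11n) − 11n + (1/2) ln(2π·11n) + O(1/n).
Expand 11n ln(11n) = 11n (ln n + ln 11) = 11n ln n + 11n ln 11.
Subtract 4n ln n: leading term is (11 − 4) n ln n = 7 n ln n. The next term is 11n ln 11 − 11n = 11(ln 11 − 1) n. Then the (1/2) ln(2π·11n) correction.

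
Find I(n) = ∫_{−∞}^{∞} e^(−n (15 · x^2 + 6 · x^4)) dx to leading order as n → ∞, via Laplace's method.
I(n) ~ sqrt(π/(15n))

φ(x) = 15 · x^2 + 6 · x^4 has its unique global minimum at x* = 0 (since φ'(x) = 30x + 24x^3 = 0 only at x = 0 for real x with both coefficients positive, and φ → ∞ as |x| → ∞). At x* = 0, φ(0) = 0 and φ''(0) = 30. Laplace's method then gives
  I(n) ~ sqrt(2π / (n · φ''(0))) · e^(−n φ(0)) = sqrt(2π / (30n)) = sqrt(π/(15n)).
The 6 · x^4 term contributes only at subleading order (an O(1/n) relative correction).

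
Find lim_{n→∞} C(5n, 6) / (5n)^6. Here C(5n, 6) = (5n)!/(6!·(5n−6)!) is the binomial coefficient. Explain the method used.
lim = 1/6! = 1/720

With N = 5n → ∞: C(N, 6) / N^6 = [N(N−1)…(N−5)] / (6! · N^6) = (1/6!) · 1 · (1 − 1/(5n)) · … · (1 − 5/(5n)). Each factor → 1 as N → ∞, so the limit is 1/6! = 1/720.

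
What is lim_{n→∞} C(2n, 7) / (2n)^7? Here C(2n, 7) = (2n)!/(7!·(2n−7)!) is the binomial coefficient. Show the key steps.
lim = 1/7! = 1/5040

With N = 2n → ∞: C(N, 7) / N^7 = [N(N−1)…(N−6)] / (7! · N^7) = (1/7!) · 1 · (1 − 1/(2n)) · … · (1 − 6/(2n)). Each factor → 1 as N → ∞, so the limit is 1/7! = 1/5040.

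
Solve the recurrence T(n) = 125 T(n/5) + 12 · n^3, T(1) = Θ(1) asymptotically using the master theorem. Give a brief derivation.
T(n) = Θ(n^3 log n)

log_5 125 = 3, and f(n) = 12 · n^3 = Θ(n^(log_5 125)). This is Case 2 of the master theorem: T(n) = Θ(f(n) · log n) = Θ(n^3 log n).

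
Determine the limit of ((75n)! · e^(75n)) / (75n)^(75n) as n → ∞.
lim = ∞

Stirling: (75n)! ~ sqrt(2π·75n) · (75n/e)^(75n). Hence
  (75n)! · e^(75n) / (75n)^(75n) ~ sqrt(2π·75n) = sqrt(2π·75) · sqrt(n) → ∞.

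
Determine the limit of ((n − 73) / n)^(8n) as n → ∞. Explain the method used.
lim = e^(−584)

Rewrite as (1 − 73/n)^(8n). By the standard limit (1 + x/n)^n → e^x, we have (1 − 73/n)^n → e^(−73), and raising to the 8th power gives e^(−584).
More precisely, ln[(1 − 73/n)^(8n)] = 8n · ln(1 − 73/n) = 8n · (-73/n + O(1/n^2)) = -584 + O(1/n) → -584.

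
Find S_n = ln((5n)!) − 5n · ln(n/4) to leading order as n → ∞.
S_n ~ 5n · (ln 20 − 1) + O(ln n)

Stirling: ln((5n)!) = 5n ln(5n) − 5n + O(ln n).
  S_n = 5n ln(5n) − 5n − 5n ln(n/4) + O(ln n)
      = 5n ln(5n) − 5n ln n + 5n ln 4 − 5n + O(ln n)
      = 5n ln 5 + 5n ln 4 − 5n + O(ln n)
      = 5n (ln 20 − 1) + O(ln n).
Numerically ln(20) − 1 ≈ 1.9957.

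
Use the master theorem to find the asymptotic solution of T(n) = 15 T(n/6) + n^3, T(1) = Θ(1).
T(n) = Θ(n^3)

log_6 15 ≈ 1.511. f(n) = n^3 dominates n^(log_6 15) since 3 > 1.511, and the regularity condition a·f(n/b) = 15·(n/6)^3 = (15/216)·n^3 ≤ c·f(n) holds with c = 15/216 ≈ 0.0694 < 1. So this is Case 3: T(n) = Θ(f(n)) = Θ(n^3).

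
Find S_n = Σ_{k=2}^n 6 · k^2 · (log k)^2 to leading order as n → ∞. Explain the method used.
S_n ~ 2 · n^3 · (log n)^2

By integral comparison, S_n = ∫_1^n 6 · x^2 · (log x)^2 dx + O(n^2 · (log n)^2). For the integral, the leading term of ∫_1^n x^2 (log x)^2 dx is n^3/3 · (log n)^2 (by repeated integration by parts; each step lowers the log-exponent and produces a relatively O(1/log n) correction). Hence S_n ~ 2 · n^3 · (log n)^2.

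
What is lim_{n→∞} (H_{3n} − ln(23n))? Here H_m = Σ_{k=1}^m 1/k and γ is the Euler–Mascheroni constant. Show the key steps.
lim = ln(3/23) + γ

By Euler-Maclaurin, H_m = ln m + γ + O(1/m). So
  H_{3n} − ln(23n) = ln(3n) + γ − ln(23n) + O(1/n)
                       = ln(3/23) + γ + O(1/n).
Hence the limit is ln(3/23) + γ.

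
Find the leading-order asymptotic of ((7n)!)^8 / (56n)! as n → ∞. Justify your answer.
((7n)!)^8/(56n)! ~ ((2π·7n)^(7/2) / sqrt(8)) · 8^(−8·7n)  →  0

Write N = 7n. Stirling: N! ~ sqrt(2π N)(N/e)^N and (8N)! ~ sqrt(2π·8N)·(8N/e)^(8N).
  (N!)^8/(8N)! ~ (2π N)^(8/2) (N/e)^(8N) / [sqrt(2π·8N) (8N/e)^(8N)]
     = (2π N)^(8/2) / sqrt(2π·8N) · (N/(8N))^(8N)
     = (2π N)^((8−1)/2) / sqrt(8) · 8^(−8N).
Since 8^8 > 1, the factor 8^(−8N) decays exponentially, so the ratio → 0. Substituting N = 7n gives the stated form.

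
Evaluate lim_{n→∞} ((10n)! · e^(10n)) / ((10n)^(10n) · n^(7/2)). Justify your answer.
lim = 0

Stirling: (10n)! ~ sqrt(2π·10n) · (10n/e)^(10n). Hence
  (10n)! · e^(10n) / (10n)^(10n) ~ sqrt(2π·10n).
Dividing by n^(7/2): sqrt(2π·10n) / n^(7/2) = sqrt(2π·10) · n^((1−7)/2), so the expression behaves like sqrt(2π·10) · n^((1−7)/2) → 0.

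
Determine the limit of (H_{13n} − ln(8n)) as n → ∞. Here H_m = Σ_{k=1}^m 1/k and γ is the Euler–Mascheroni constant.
lim = ln(13/8) + γ

By Euler-Maclaurin, H_m = ln m + γ + O(1/m). So
  H_{13n} − ln(8n) = ln(13n) + γ − ln(8n) + O(1/n)
                       = ln(13/8) + γ + O(1/n).
Hence the limit is ln(13/8) + γ.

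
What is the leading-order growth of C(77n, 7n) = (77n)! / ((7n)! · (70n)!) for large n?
C(77n, 7n) ~ (285311670611/10000000000)^(7n) · sqrt(11/(20π·7n))

Write N = 7n. Apply Stirling to each factorial:
  (11N)! ~ sqrt(2π·11N) · (11N/e)^(11N),
  N! ~ sqrt(2π N) · (N/e)^N,
  (10N)! ~ sqrt(2π·10N) · (10N/e)^(10N).
The exponential factors combine to (11N)^(11N) / (N^N · (10N)^(10N)) = 11^(11N)/10^(10N) = (11^11/10^10)^N = (285311670611/10000000000)^N.
The square-root prefactors combine to sqrt(2π·11N) / (sqrt(2π N)·sqrt(2π·10N)) = sqrt(11 / (2π·10·N)) = sqrt(11/(20π·7n)).
Substituting N = 7n: C(77n, 7n) ~ (285311670611/10000000000)^(7n) · sqrt(11/(20π·7n)).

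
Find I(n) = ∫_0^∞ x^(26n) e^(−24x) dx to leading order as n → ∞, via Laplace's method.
I(n) ~ (sqrt(2π·26n) / 24) · (26n/(24e))^(26n)

Write the integrand as exp(26n ln x − 24x) and set f(x) = 26n ln x − 24x. Then f'(x) = 26n/x − 24 = 0 at x* = 26n/24, and f''(x*) = −26n/x*^2 = −24^2/(26n). Laplace's method (interior maximum) gives
  I(n) ~ e^(f(x*)) · sqrt(2π / |f''(x*)|)
        = exp(26n ln(26n/24) − 26n) · sqrt(2π · 26n / 24^2)
        = (26n/24)^(26n) e^(−26n) · sqrt(2π·26n) / 24
        = (sqrt(2π·26n) / 24) · (26n/(24e))^(26n).
This matches Γ(26n+1)/24^(26n+1) with Stirling applied to Γ.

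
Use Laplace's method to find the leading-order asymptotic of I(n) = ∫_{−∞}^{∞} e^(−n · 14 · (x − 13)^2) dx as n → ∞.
I(n) = sqrt(π/(14n))

Here φ(x) = 14 · (x − 13)^2 has its unique minimum at x* = 13 with φ(x*) = 0 and φ''(x*) = 28. Laplace's method gives
  I(n) ~ e^(−n φ(x*)) · sqrt(2π / (n · φ''(x*))) = sqrt(2π / (28n)) = sqrt(π/(14n)).
This is exact: substituting u = (x − 13)·sqrt(14n) gives I(n) = (1/sqrt(14n)) ∫_{−∞}^{∞} e^(−u^2) du = sqrt(π/(14n)).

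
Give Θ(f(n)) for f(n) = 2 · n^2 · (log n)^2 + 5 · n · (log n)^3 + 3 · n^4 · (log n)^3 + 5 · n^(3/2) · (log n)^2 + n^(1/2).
f(n) ∈ Θ(n^4 · (log n)^3)

Compare the terms by growth order. For large n, n^a · (log n)^b dominates n^a' · (log n)^b' iff a > a', or (a = a' and b > b'). Ranking the 5 terms shows the dominant one is 3 · n^4 · (log n)^3. Hence f(n) ∈ Θ(n^4 · (log n)^3).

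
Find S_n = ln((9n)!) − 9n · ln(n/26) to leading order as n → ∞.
S_n ~ 9n · (ln 234 − 1) + O(ln n)

Stirling: ln((9n)!) = 9n ln(9n) − 9n + O(ln n).
  S_n = 9n ln(9n) − 9n − 9n ln(n/26) + O(ln n)
      = 9n ln(9n) − 9n ln n + 9n ln 26 − 9n + O(ln n)
      = 9n ln 9 + 9n ln 26 − 9n + O(ln n)
      = 9n (ln 234 − 1) + O(ln n).
Numerically ln(234) − 1 ≈ 4.4553.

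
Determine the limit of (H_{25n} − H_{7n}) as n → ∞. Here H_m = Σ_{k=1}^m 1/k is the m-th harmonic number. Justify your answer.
lim = ln(25/7)

Euler-Maclaurin gives H_m = ln m + γ + 1/(2m) + O(1/m^2). The γ and O(1/m) terms cancel in the difference:
  H_{25n} − H_{7n} = ln(25n) − ln(7n) + O(1/n) = ln(25/7) + O(1/n).
Hence the limit is ln(25/7).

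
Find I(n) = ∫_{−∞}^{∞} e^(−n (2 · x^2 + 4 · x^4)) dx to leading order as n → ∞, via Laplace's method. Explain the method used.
I(n) ~ sqrt(π/(2n))

φ(x) = 2 · x^2 + 4 · x^4 has its unique global minimum at x* = 0 (since φ'(x) = 4x + 16x^3 = 0 only at x = 0 for real x with both coefficients positive, and φ → ∞ as |x| → ∞). At x* = 0, φ(0) = 0 and φ''(0) = 4. Laplace's method then gives
  I(n) ~ sqrt(2π / (n · φ''(0))) · e^(−n φ(0)) = sqrt(2π / (4n)) = sqrt(π/(2n)).
The 4 · x^4 term contributes only at subleading order (an O(1/n) relative correction).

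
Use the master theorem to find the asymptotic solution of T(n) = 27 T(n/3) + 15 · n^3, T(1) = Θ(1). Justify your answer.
T(n) = Θ(n^3 log n)

log_3 27 = 3, and f(n) = 15 · n^3 = Θ(n^(log_3 27)). This is Case 2 of the master theorem: T(n) = Θ(f(n) · log n) = Θ(n^3 log n).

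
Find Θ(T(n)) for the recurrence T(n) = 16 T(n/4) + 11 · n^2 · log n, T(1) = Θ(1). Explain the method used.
T(n) = Θ(n^2 · (log n)^2)

Here log_4 16 = 2 and f(n) = 11 · n^2 · log n = Θ(n^(log_4 16) · (log n)^1). This is the extended Case 2 of the master theorem (f matches the critical exponent up to log factors), giving T(n) = Θ(n^(log_4 16) · (log n)^(1+1)) = Θ(n^2 · (log n)^2).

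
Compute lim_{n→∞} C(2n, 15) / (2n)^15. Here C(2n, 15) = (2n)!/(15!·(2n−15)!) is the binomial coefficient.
lim = 1/15! = 1/1307674368000

With N = 2n → ∞: C(N, 15) / N^15 = [N(N−1)…(N−14)] / (15! · N^15) = (1/15!) · 1 · (1 − 1/(2n)) · … · (1 − 14/(2n)). Each factor → 1 as N → ∞, so the limit is 1/15! = 1/1307674368000.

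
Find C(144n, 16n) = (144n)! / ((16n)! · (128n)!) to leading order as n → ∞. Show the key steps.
C(144n, 16n) ~ (387420489/16777216)^(16n) · sqrt(9/(16π·16n))

Write N = 16n. Apply Stirling to each factorial:
  (9N)! ~ sqrt(2π·9N) · (9N/e)^(9N),
  N! ~ sqrt(2π N) · (N/e)^N,
  (8N)! ~ sqrt(2π·8N) · (8N/e)^(8N).
The exponential factors combine to (9N)^(9N) / (N^N · (8N)^(8N)) = 9^(9N)/8^(8N) = (9^9/8^8)^N = (387420489/16777216)^N.
The square-root prefactors combine to sqrt(2π·9N) / (sqrt(2π N)·sqrt(2π·8N)) = sqrt(9 / (2π·8·N)) = sqrt(9/(16π·16n)).
Substituting N = 16n: C(144n, 16n) ~ (387420489/16777216)^(16n) · sqrt(9/(16π·16n)).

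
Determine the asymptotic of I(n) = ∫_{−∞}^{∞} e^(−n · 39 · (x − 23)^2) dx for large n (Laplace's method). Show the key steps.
I(n) = sqrt(π/(39n))

Here φ(x) = 39 · (x − 23)^2 has its unique minimum at x* = 23 with φ(x*) = 0 and φ''(x*) = 78. Laplace's method gives
  I(n) ~ e^(−n φ(x*)) · sqrt(2π / (n · φ''(x*))) = sqrt(2π / (78n)) = sqrt(π/(39n)).
This is exact: substituting u = (x − 23)·sqrt(39n) gives I(n) = (1/sqrt(39n)) ∫_{−∞}^{∞} e^(−u^2) du = sqrt(π/(39n)).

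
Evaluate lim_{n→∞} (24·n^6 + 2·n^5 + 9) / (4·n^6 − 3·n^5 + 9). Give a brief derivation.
lim = 24/4 = 6

For large n the leading n^6 terms dominate both numerator and denominator. Dividing top and bottom by n^6, every other term tends to 0, leaving 24/4 = 6.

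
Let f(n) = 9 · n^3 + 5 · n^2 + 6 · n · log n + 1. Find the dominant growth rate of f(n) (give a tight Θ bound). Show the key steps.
f(n) ∈ Θ(n^3)

Compare the terms by growth order. For large n, n^a · (log n)^b dominates n^a' · (log n)^b' iff a > a', or (a = a' and b > b'). Ranking the 4 terms shows the dominant one is 9 · n^3. Hence f(n) ∈ Θ(n^3).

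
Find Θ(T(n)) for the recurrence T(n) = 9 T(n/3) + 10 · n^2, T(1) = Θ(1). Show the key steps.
T(n) = Θ(n^2 log n)

log_3 9 = 2, and f(n) = 10 · n^2 = Θ(n^(log_3 9)). This is Case 2 of the master theorem: T(n) = Θ(f(n) · log n) = Θ(n^2 log n).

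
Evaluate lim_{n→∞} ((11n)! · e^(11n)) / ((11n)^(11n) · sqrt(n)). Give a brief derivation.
lim = sqrt(2π·11)

Stirling: (11n)! ~ sqrt(2π·11n) · (11n/e)^(11n). Hence
  (11n)! · e^(11n) / (11n)^(11n) ~ sqrt(2π·11n).
Dividing by sqrt(n): sqrt(2π·11n) / sqrt(n) = sqrt(2π·11) · n^((1−1)/2), so the limit is sqrt(2π·11).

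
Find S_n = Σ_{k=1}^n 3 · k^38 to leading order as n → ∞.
S_n ~ n^39 / 13

By integral comparison (Euler-Maclaurin), Σ_{k=1}^n 3 · k^38 = 3 · ∫_0^n x^38 dx + O(n^38) = 3 · n^39/39 = n^39 / 13 + O(n^38). (Equivalently, Faulhaber's formula gives the same leading term.)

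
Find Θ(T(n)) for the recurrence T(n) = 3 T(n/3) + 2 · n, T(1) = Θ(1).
T(n) = Θ(n log n)

log_3 3 = 1, and f(n) = 2 · n = Θ(n^(log_3 3)). This is Case 2 of the master theorem: T(n) = Θ(f(n) · log n) = Θ(n log n).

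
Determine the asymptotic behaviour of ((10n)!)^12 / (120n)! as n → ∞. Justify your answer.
((10n)!)^12/(120n)! ~ ((2π·10n)^(11/2) / sqrt(12)) · 12^(−12·10n)  →  0

Write N = 10n. Stirling: N! ~ sqrt(2π N)(N/e)^N and (12N)! ~ sqrt(2π·12N)·(12N/e)^(12N).
  (N!)^12/(12N)! ~ (2π N)^(12/2) (N/e)^(12N) / [sqrt(2π·12N) (12N/e)^(12N)]
     = (2π N)^(12/2) / sqrt(2π·12N) · (N/(12N))^(12N)
     = (2π N)^((12−1)/2) / sqrt(12) · 12^(−12N).
Since 12^12 > 1, the factor 12^(−12N) decays exponentially, so the ratio → 0. Substituting N = 10n gives the stated form.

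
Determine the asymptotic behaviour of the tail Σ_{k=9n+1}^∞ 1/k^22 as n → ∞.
Σ_{k>9n} 1/k^22 ~ 1/(21 · (9n)^21)

Compare to the integral: ∫_{9n}^∞ x^(−22) dx = [−x^(−21)/21]_{9n}^∞ = 1/((22−1)·(9n)^21). Euler-Maclaurin then gives
  Σ_{k>9n} 1/k^22 = ∫_{9n}^∞ dx/x^22 − 1/(2·(9n)^22) + O(1/(9n)^23).
(Equivalently this is ζ(22) − Σ_{k≤9n} 1/k^22.)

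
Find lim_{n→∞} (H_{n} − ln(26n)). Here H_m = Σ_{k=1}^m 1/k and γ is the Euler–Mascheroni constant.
lim = −ln 26 + γ

By Euler-Maclaurin, H_m = ln m + γ + O(1/m). So
  H_{n} − ln(26n) = ln(n) + γ − ln(26n) + O(1/n)
                       = ln(1/26) + γ + O(1/n).
Hence the limit is ln(1/26) + γ.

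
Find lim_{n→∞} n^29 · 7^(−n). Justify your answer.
lim = 0

Exponentials with base > 1 dominate every fixed polynomial: for any fixed c, n^c / 7^n → 0 as n → ∞ (e.g. by the ratio test, or by writing 7^n = e^(n ln 7) and noting e^(n ln 7) / n^c → ∞). Hence n^29 · 7^(−n) = n^29 / 7^n → 0.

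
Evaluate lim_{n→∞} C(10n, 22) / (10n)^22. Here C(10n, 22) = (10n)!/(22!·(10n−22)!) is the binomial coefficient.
lim = 1/22! = 1/1124000727777607680000

With N = 10n → ∞: C(N, 22) / N^22 = [N(N−1)…(N−21)] / (22! · N^22) = (1/22!) · 1 · (1 − 1/(10n)) · … · (1 − 21/(10n)). Each factor → 1 as N → ∞, so the limit is 1/22! = 1/1124000727777607680000.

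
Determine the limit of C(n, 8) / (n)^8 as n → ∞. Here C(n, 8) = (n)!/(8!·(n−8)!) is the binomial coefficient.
lim = 1/8! = 1/40320

With N = n → ∞: C(N, 8) / N^8 = [N(N−1)…(N−7)] / (8! · N^8) = (1/8!) · 1 · (1 − 1/n) · … · (1 − 7/n). Each factor → 1 as N → ∞, so the limit is 1/8! = 1/40320.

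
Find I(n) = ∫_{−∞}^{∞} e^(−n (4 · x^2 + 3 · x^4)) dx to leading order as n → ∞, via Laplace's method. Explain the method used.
I(n) ~ sqrt(π/(4n))

φ(x) = 4 · x^2 + 3 · x^4 has its unique global minimum at x* = 0 (since φ'(x) = 8x + 12x^3 = 0 only at x = 0 for real x with both coefficients positive, and φ → ∞ as |x| → ∞). At x* = 0, φ(0) = 0 and φ''(0) = 8. Laplace's method then gives
  I(n) ~ sqrt(2π / (n · φ''(0))) · e^(−n φ(0)) = sqrt(2π / (8n)) = sqrt(π/(4n)).
The 3 · x^4 term contributes only at subleading order (an O(1/n) relative correction).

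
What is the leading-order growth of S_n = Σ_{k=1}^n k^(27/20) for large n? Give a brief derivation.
S_n ~ (20/47) · n^(47/20)

Integral comparison: Σ_{k=1}^n k^(27/20) = ∫_0^n x^(27/20) dx + O(n^(27/20)). The integral is n^(1 + 27/20) / (1 + 27/20) = n^((27+20)/20) / ((27+20)/20) = (20/47) · n^(47/20).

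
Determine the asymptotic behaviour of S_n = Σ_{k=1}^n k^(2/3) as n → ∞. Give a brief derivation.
S_n ~ (3/5) · n^(5/3)

Integral comparison: Σ_{k=1}^n k^(2/3) = ∫_0^n x^(2/3) dx + O(n^(2/3)). The integral is n^(1 + 2/3) / (1 + 2/3) = n^((2+3)/3) / ((2+3)/3) = (3/5) · n^(5/3).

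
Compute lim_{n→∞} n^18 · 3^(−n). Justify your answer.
lim = 0

Exponentials with base > 1 dominate every fixed polynomial: for any fixed c, n^c / 3^n → 0 as n → ∞ (e.g. by the ratio test, or by writing 3^n = e^(n ln 3) and noting e^(n ln 3) / n^c → ∞). Hence n^18 · 3^(−n) = n^18 / 3^n → 0.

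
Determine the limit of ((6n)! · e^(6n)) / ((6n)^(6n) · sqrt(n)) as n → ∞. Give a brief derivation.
lim = sqrt(2π·6)

Stirling: (6n)! ~ sqrt(2π·6n) · (6n/e)^(6n). Hence
  (6n)! · e^(6n) / (6n)^(6n) ~ sqrt(2π·6n).
Dividing by sqrt(n): sqrt(2π·6n) / sqrt(n) = sqrt(2π·6) · n^((1−1)/2), so the limit is sqrt(2π·6).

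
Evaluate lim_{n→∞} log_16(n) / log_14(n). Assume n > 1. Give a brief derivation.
lim = ln(14) / ln(16) = log_16(14)

Change of base: log_16(n) = ln n / ln 16 and log_14(n) = ln n / ln 14. The ratio is (ln n / ln 16) · (ln 14 / ln n) = ln 14 / ln 16, a constant independent of n. So the limit is ln 14 / ln 16 = log_16(14).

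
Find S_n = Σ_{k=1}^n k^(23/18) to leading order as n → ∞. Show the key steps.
S_n ~ (18/41) · n^(41/18)

Integral comparison: Σ_{k=1}^n k^(23/18) = ∫_0^n x^(23/18) dx + O(n^(23/18)). The integral is n^(1 + 23/18) / (1 + 23/18) = n^((23+18)/18) / ((23+18)/18) = (18/41) · n^(41/18).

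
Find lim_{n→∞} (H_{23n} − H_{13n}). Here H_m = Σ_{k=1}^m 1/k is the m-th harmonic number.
lim = ln(23/13)

Euler-Maclaurin gives H_m = ln m + γ + 1/(2m) + O(1/m^2). The γ and O(1/m) terms cancel in the difference:
  H_{23n} − H_{13n} = ln(23n) − ln(13n) + O(1/n) = ln(23/13) + O(1/n).
Hence the limit is ln(23/13).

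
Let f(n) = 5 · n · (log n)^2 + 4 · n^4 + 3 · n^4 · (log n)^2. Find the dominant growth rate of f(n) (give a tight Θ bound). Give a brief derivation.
f(n) ∈ Θ(n^4 · (log n)^2)

Compare the terms by growth order. For large n, n^a · (log n)^b dominates n^a' · (log n)^b' iff a > a', or (a = a' and b > b'). Ranking the 3 terms shows the dominant one is 3 · n^4 · (log n)^2. Hence f(n) ∈ Θ(n^4 · (log n)^2).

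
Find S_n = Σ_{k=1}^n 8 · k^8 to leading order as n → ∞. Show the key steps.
S_n ~ 8 · n^9 / 9

By integral comparison (Euler-Maclaurin), Σ_{k=1}^n 8 · k^8 = 8 · ∫_0^n x^8 dx + O(n^8) = 8 · n^9/9 + O(n^8). (Equivalently, Faulhaber's formula gives the same leading term.)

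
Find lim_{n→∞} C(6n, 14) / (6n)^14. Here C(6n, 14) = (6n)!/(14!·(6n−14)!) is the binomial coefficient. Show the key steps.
lim = 1/14! = 1/87178291200

With N = 6n → ∞: C(N, 14) / N^14 = [N(N−1)…(N−13)] / (14! · N^14) = (1/14!) · 1 · (1 − 1/(6n)) · … · (1 − 13/(6n)). Each factor → 1 as N → ∞, so the limit is 1/14! = 1/87178291200.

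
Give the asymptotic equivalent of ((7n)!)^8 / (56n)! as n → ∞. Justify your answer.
((7n)!)^8/(56n)! ~ ((2π·7n)^(7/2) / sqrt(8)) · 8^(−8·7n)  →  0

Write N = 7n. Stirling: N! ~ sqrt(2π N)(N/e)^N and (8N)! ~ sqrt(2π·8N)·(8N/e)^(8N).
  (N!)^8/(8N)! ~ (2π N)^(8/2) (N/e)^(8N) / [sqrt(2π·8N) (8N/e)^(8N)]
     = (2π N)^(8/2) / sqrt(2π·8N) · (N/(8N))^(8N)
     = (2π N)^((8−1)/2) / sqrt(8) · 8^(−8N).
Since 8^8 > 1, the factor 8^(−8N) decays exponentially, so the ratio → 0. Substituting N = 7n gives the stated form.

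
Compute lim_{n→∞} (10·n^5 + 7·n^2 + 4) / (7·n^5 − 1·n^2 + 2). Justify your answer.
lim = 10/7

For large n the leading n^5 terms dominate both numerator and denominator. Dividing top and bottom by n^5, every other term tends to 0, leaving 10/7.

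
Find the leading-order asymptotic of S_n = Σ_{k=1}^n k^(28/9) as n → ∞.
S_n ~ (9/37) · n^(37/9)

Integral comparison: Σ_{k=1}^n k^(28/9) = ∫_0^n x^(28/9) dx + O(n^(28/9)). The integral is n^(1 + 28/9) / (1 + 28/9) = n^((28+9)/9) / ((28+9)/9) = (9/37) · n^(37/9).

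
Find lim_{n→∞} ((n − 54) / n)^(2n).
lim = e^(−108)

Rewrite as (1 − 54/n)^(2n). By the standard limit (1 + x/n)^n → e^x, we have (1 − 54/n)^n → e^(−54), and raising to the 2nd power gives e^(−108).
More precisely, ln[(1 − 54/n)^(2n)] = 2n · ln(1 − 54/n) = 2n · (-54/n + O(1/n^2)) = -108 + O(1/n) → -108.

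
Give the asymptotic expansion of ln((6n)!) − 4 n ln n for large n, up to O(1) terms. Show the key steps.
ln((6n)!) − 4 n ln n = 2 n ln n + 6(ln 6 − 1) n + (1/2) ln(2π·6n) + O(1/n)

Stirling: ln((6n)!) = 6n ln(6n) − 6n + (1/2) ln(2π·6n) + O(1/n).
Expand 6n ln(6n) = 6n (ln n + ln 6) = 6n ln n + 6n ln 6.
Subtract 4n ln n: leading term is (6 − 4) n ln n = 2 n ln n. The next term is 6n ln 6 − 6n = 6(ln 6 − 1) n. Then the (1/2) ln(2π·6n) correction.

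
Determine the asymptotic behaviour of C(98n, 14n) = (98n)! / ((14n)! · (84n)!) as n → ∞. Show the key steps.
C(98n, 14n) ~ (823543/46656)^(14n) · sqrt(7/(12π·14n))

Write N = 14n. Apply Stirling to each factorial:
  (7N)! ~ sqrt(2π·7N) · (7N/e)^(7N),
  N! ~ sqrt(2π N) · (N/e)^N,
  (6N)! ~ sqrt(2π·6N) · (6N/e)^(6N).
The exponential factors combine to (7N)^(7N) / (N^N · (6N)^(6N)) = 7^(7N)/6^(6N) = (7^7/6^6)^N = (823543/46656)^N.
The square-root prefactors combine to sqrt(2π·7N) / (sqrt(2π N)·sqrt(2π·6N)) = sqrt(7 / (2π·6·N)) = sqrt(7/(12π·14n)).
Substituting N = 14n: C(98n, 14n) ~ (823543/46656)^(14n) · sqrt(7/(12π·14n)).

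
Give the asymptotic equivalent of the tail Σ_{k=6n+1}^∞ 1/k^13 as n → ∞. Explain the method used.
Σ_{k>6n} 1/k^13 ~ 1/(12 · (6n)^12)

Compare to the integral: ∫_{6n}^∞ x^(−13) dx = [−x^(−12)/12]_{6n}^∞ = 1/((13−1)·(6n)^12). Euler-Maclaurin then gives
  Σ_{k>6n} 1/k^13 = ∫_{6n}^∞ dx/x^13 − 1/(2·(6n)^13) + O(1/(6n)^14).
(Equivalently this is ζ(13) − Σ_{k≤6n} 1/k^13.)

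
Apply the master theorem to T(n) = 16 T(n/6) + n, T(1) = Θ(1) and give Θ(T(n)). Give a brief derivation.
T(n) = Θ(n^(log_6 16))

Master theorem: compare f(n) = n to n^(log_6 16) where log_6 16 ≈ 1.547. Since 1 < log_6 16, we have f(n) = O(n^(log_6 16 − ε)) for some ε > 0 — Case 1. Hence T(n) = Θ(n^(log_6 16)).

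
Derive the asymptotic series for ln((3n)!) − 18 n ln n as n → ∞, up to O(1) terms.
ln((3n)!) − 18 n ln n = −15 n ln n + 3(ln 3 − 1) n + (1/2) ln(2π·3n) + O(1/n)

Stirling: ln((3n)!) = 3n ln(3n) − 3n + (1/2) ln(2π·3n) + O(1/n).
Expand 3n ln(3n) = 3n (ln n + ln 3) = 3n ln n + 3n ln 3.
Subtract 18n ln n: leading term is (3 − 18) n ln n = −15 n ln n. The next term is 3n ln 3 − 3n = 3(ln 3 − 1) n. Then the (1/2) ln(2π·3n) correction.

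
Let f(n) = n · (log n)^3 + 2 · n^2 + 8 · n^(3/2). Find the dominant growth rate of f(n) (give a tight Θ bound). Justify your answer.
f(n) ∈ Θ(n^2)

Compare the terms by growth order. For large n, n^a · (log n)^b dominates n^a' · (log n)^b' iff a > a', or (a = a' and b > b'). Ranking the 3 terms shows the dominant one is 2 · n^2. Hence f(n) ∈ Θ(n^2).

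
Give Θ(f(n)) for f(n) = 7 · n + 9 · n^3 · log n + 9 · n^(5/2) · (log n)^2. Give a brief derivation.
f(n) ∈ Θ(n^3 · log n)

Compare the terms by growth order. For large n, n^a · (log n)^b dominates n^a' · (log n)^b' iff a > a', or (a = a' and b > b'). Ranking the 3 terms shows the dominant one is 9 · n^3 · log n. Hence f(n) ∈ Θ(n^3 · log n).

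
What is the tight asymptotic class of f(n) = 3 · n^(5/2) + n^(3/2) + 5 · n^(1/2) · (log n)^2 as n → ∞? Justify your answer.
f(n) ∈ Θ(n^(5/2))

Compare the terms by growth order. For large n, n^a · (log n)^b dominates n^a' · (log n)^b' iff a > a', or (a = a' and b > b'). Ranking the 3 terms shows the dominant one is 3 · n^(5/2). Hence f(n) ∈ Θ(n^(5/2)).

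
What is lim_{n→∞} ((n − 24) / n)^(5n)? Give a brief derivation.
lim = e^(−120)

Rewrite as (1 − 24/n)^(5n). By the standard limit (1 + x/n)^n → e^x, we have (1 − 24/n)^n → e^(−24), and raising to the 5th power gives e^(−120).
More precisely, ln[(1 − 24/n)^(5n)] = 5n · ln(1 − 24/n) = 5n · (-24/n + O(1/n^2)) = -120 + O(1/n) → -120.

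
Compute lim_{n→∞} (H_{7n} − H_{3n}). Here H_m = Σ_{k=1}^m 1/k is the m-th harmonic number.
lim = ln(7/3)

Euler-Maclaurin gives H_m = ln m + γ + 1/(2m) + O(1/m^2). The γ and O(1/m) terms cancel in the difference:
  H_{7n} − H_{3n} = ln(7n) − ln(3n) + O(1/n) = ln(7/3) + O(1/n).
Hence the limit is ln(7/3).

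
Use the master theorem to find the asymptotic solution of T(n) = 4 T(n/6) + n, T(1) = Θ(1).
T(n) = Θ(n)

log_6 4 ≈ 0.774. f(n) = n dominates n^(log_6 4) since 1 > 0.774, and the regularity condition a·f(n/b) = 4·(n/6)^1 = (4/6)·n ≤ c·f(n) holds with c = 4/6 ≈ 0.667 < 1. So this is Case 3: T(n) = Θ(f(n)) = Θ(n).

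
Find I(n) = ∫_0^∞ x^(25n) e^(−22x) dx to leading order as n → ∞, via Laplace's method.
I(n) ~ (sqrt(2π·25n) / 22) · (25n/(22e))^(25n)

Write the integrand as exp(25n ln x − 22x) and set f(x) = 25n ln x − 22x. Then f'(x) = 25n/x − 22 = 0 at x* = 25n/22, and f''(x*) = −25n/x*^2 = −22^2/(25n). Laplace's method (interior maximum) gives
  I(n) ~ e^(f(x*)) · sqrt(2π / |f''(x*)|)
        = exp(25n ln(25n/22) − 25n) · sqrt(2π · 25n / 22^2)
        = (25n/22)^(25n) e^(−25n) · sqrt(2π·25n) / 22
        = (sqrt(2π·25n) / 22) · (25n/(22e))^(25n).
This matches Γ(25n+1)/22^(25n+1) with Stirling applied to Γ.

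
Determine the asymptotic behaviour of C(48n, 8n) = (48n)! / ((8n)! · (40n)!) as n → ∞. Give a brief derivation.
C(48n, 8n) ~ (46656/3125)^(8n) · sqrt(3/(5π·8n))

Write N = 8n. Apply Stirling to each factorial:
  (6N)! ~ sqrt(2π·6N) · (6N/e)^(6N),
  N! ~ sqrt(2π N) · (N/e)^N,
  (5N)! ~ sqrt(2π·5N) · (5N/e)^(5N).
The exponential factors combine to (6N)^(6N) / (N^N · (5N)^(5N)) = 6^(6N)/5^(5N) = (6^6/5^5)^N = (46656/3125)^N.
The square-root prefactors combine to sqrt(2π·6N) / (sqrt(2π N)·sqrt(2π·5N)) = sqrt(6 / (2π·5·N)) = sqrt(3/(5π·8n)).
Substituting N = 8n: C(48n, 8n) ~ (46656/3125)^(8n) · sqrt(3/(5π·8n)).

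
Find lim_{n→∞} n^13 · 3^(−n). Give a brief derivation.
lim = 0

Exponentials with base > 1 dominate every fixed polynomial: for any fixed c, n^c / 3^n → 0 as n → ∞ (e.g. by the ratio test, or by writing 3^n = e^(n ln 3) and noting e^(n ln 3) / n^c → ∞). Hence n^13 · 3^(−n) = n^13 / 3^n → 0.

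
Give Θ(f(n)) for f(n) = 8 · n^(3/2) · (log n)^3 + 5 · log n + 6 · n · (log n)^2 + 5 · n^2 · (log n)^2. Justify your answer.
f(n) ∈ Θ(n^2 · (log n)^2)

Compare the terms by growth order. For large n, n^a · (log n)^b dominates n^a' · (log n)^b' iff a > a', or (a = a' and b > b'). Ranking the 4 terms shows the dominant one is 5 · n^2 · (log n)^2. Hence f(n) ∈ Θ(n^2 · (log n)^2).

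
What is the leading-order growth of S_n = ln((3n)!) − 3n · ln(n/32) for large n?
S_n ~ 3n · (ln 96 − 1) + O(ln n)

Stirling: ln((3n)!) = 3n ln(3n) − 3n + O(ln n).
  S_n = 3n ln(3n) − 3n − 3n ln(n/32) + O(ln n)
      = 3n ln(3n) − 3n ln n + 3n ln 32 − 3n + O(ln n)
      = 3n ln 3 + 3n ln 32 − 3n + O(ln n)
      = 3n (ln 96 − 1) + O(ln n).
Numerically ln(96) − 1 ≈ 3.5643.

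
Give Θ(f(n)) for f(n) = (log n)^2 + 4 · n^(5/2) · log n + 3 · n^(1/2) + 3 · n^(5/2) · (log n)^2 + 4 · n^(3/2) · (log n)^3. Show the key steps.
f(n) ∈ Θ(n^(5/2) · (log n)^2)

Compare the terms by growth order. For large n, n^a · (log n)^b dominates n^a' · (log n)^b' iff a > a', or (a = a' and b > b'). Ranking the 5 terms shows the dominant one is 3 · n^(5/2) · (log n)^2. Hence f(n) ∈ Θ(n^(5/2) · (log n)^2).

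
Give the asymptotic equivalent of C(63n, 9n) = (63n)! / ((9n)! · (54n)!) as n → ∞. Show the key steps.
C(63n, 9n) ~ (823543/46656)^(9n) · sqrt(7/(12π·9n))

Write N = 9n. Apply Stirling to each factorial:
  (7N)! ~ sqrt(2π·7N) · (7N/e)^(7N),
  N! ~ sqrt(2π N) · (N/e)^N,
  (6N)! ~ sqrt(2π·6N) · (6N/e)^(6N).
The exponential factors combine to (7N)^(7N) / (N^N · (6N)^(6N)) = 7^(7N)/6^(6N) = (7^7/6^6)^N = (823543/46656)^N.
The square-root prefactors combine to sqrt(2π·7N) / (sqrt(2π N)·sqrt(2π·6N)) = sqrt(7 / (2π·6·N)) = sqrt(7/(12π·9n)).
Substituting N = 9n: C(63n, 9n) ~ (823543/46656)^(9n) · sqrt(7/(12π·9n)).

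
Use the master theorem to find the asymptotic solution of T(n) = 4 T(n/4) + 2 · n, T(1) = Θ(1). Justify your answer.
T(n) = Θ(n log n)

log_4 4 = 1, and f(n) = 2 · n = Θ(n^(log_4 4)). This is Case 2 of the master theorem: T(n) = Θ(f(n) · log n) = Θ(n log n).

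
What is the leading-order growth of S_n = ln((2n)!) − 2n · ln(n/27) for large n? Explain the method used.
S_n ~ 2n · (ln 54 − 1) + O(ln n)

Stirling: ln((2n)!) = 2n ln(2n) − 2n + O(ln n).
  S_n = 2n ln(2n) − 2n − 2n ln(n/27) + O(ln n)
      = 2n ln(2n) − 2n ln n + 2n ln 27 − 2n + O(ln n)
      = 2n ln 2 + 2n ln 27 − 2n + O(ln n)
      = 2n (ln 54 − 1) + O(ln n).
Numerically ln(54) − 1 ≈ 2.9890.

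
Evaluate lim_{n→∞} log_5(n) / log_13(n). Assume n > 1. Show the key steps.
lim = ln(13) / ln(5) = log_5(13)

Change of base: log_5(n) = ln n / ln 5 and log_13(n) = ln n / ln 13. The ratio is (ln n / ln 5) · (ln 13 / ln n) = ln 13 / ln 5, a constant independent of n. So the limit is ln 13 / ln 5 = log_5(13).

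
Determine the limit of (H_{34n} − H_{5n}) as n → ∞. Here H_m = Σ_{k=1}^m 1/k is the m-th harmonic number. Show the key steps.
lim = ln(34/5)

Euler-Maclaurin gives H_m = ln m + γ + 1/(2m) + O(1/m^2). The γ and O(1/m) terms cancel in the difference:
  H_{34n} − H_{5n} = ln(34n) − ln(5n) + O(1/n) = ln(34/5) + O(1/n).
Hence the limit is ln(34/5).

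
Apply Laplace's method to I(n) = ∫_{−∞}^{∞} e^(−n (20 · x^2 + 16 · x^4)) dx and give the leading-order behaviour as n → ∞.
I(n) ~ sqrt(π/(20n))

φ(x) = 20 · x^2 + 16 · x^4 has its unique global minimum at x* = 0 (since φ'(x) = 40x + 64x^3 = 0 only at x = 0 for real x with both coefficients positive, and φ → ∞ as |x| → ∞). At x* = 0, φ(0) = 0 and φ''(0) = 40. Laplace's method then gives
  I(n) ~ sqrt(2π / (n · φ''(0))) · e^(−n φ(0)) = sqrt(2π / (40n)) = sqrt(π/(20n)).
The 16 · x^4 term contributes only at subleading order (an O(1/n) relative correction).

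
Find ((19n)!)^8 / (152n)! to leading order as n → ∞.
((19n)!)^8/(152n)! ~ ((2π·19n)^(7/2) / sqrt(8)) · 8^(−8·19n)  →  0

Write N = 19n. Stirling: N! ~ sqrt(2π N)(N/e)^N and (8N)! ~ sqrt(2π·8N)·(8N/e)^(8N).
  (N!)^8/(8N)! ~ (2π N)^(8/2) (N/e)^(8N) / [sqrt(2π·8N) (8N/e)^(8N)]
     = (2π N)^(8/2) / sqrt(2π·8N) · (N/(8N))^(8N)
     = (2π N)^((8−1)/2) / sqrt(8) · 8^(−8N).
Since 8^8 > 1, the factor 8^(−8N) decays exponentially, so the ratio → 0. Substituting N = 19n gives the stated form.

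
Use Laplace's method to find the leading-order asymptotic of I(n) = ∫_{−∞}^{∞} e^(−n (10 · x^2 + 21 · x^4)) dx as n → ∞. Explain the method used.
I(n) ~ sqrt(π/(10n))

φ(x) = 10 · x^2 + 21 · x^4 has its unique global minimum at x* = 0 (since φ'(x) = 20x + 84x^3 = 0 only at x = 0 for real x with both coefficients positive, and φ → ∞ as |x| → ∞). At x* = 0, φ(0) = 0 and φ''(0) = 20. Laplace's method then gives
  I(n) ~ sqrt(2π / (n · φ''(0))) · e^(−n φ(0)) = sqrt(2π / (20n)) = sqrt(π/(10n)).
The 21 · x^4 term contributes only at subleading order (an O(1/n) relative correction).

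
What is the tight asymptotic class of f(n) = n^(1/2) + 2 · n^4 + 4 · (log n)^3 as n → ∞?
f(n) ∈ Θ(n^4)

Compare the terms by growth order. For large n, n^a · (log n)^b dominates n^a' · (log n)^b' iff a > a', or (a = a' and b > b'). Ranking the 3 terms shows the dominant one is 2 · n^4. Hence f(n) ∈ Θ(n^4).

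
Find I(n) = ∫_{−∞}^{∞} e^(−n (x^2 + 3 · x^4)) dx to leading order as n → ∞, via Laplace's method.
I(n) ~ sqrt(π/n)

φ(x) = x^2 + 3 · x^4 has its unique global minimum at x* = 0 (since φ'(x) = 2x + 12x^3 = 0 only at x = 0 for real x with both coefficients positive, and φ → ∞ as |x| → ∞). At x* = 0, φ(0) = 0 and φ''(0) = 2. Laplace's method then gives
  I(n) ~ sqrt(2π / (n · φ''(0))) · e^(−n φ(0)) = sqrt(2π / (2n)) = sqrt(π/n).
The 3 · x^4 term contributes only at subleading order (an O(1/n) relative correction).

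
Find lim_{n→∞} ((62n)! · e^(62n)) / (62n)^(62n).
lim = ∞

Stirling: (62n)! ~ sqrt(2π·62n) · (62n/e)^(62n). Hence
  (62n)! · e^(62n) / (62n)^(62n) ~ sqrt(2π·62n) = sqrt(2π·62) · sqrt(n) → ∞.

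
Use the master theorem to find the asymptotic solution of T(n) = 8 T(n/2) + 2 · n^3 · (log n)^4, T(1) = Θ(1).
T(n) = Θ(n^3 · (log n)^5)

Here log_2 8 = 3 and f(n) = 2 · n^3 · (log n)^4 = Θ(n^(log_2 8) · (log n)^4). This is the extended Case 2 of the master theorem (f matches the critical exponent up to log factors), giving T(n) = Θ(n^(log_2 8) · (log n)^(4+1)) = Θ(n^3 · (log n)^5).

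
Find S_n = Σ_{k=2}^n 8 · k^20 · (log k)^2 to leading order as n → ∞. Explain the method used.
S_n ~ 8 · n^21 · (log n)^2 / 21

By integral comparison, S_n = ∫_1^n 8 · x^20 · (log x)^2 dx + O(n^20 · (log n)^2). For the integral, the leading term of ∫_1^n x^20 (log x)^2 dx is n^21/21 · (log n)^2 (by repeated integration by parts; each step lowers the log-exponent and produces a relatively O(1/log n) correction). Hence S_n ~ 8 · n^21 · (log n)^2 / 21.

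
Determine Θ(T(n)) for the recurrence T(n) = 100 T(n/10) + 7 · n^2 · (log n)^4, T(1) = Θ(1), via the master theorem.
T(n) = Θ(n^2 · (log n)^5)

Here log_10 100 = 2 and f(n) = 7 · n^2 · (log n)^4 = Θ(n^(log_10 100) · (log n)^4). This is the extended Case 2 of the master theorem (f matches the critical exponent up to log factors), giving T(n) = Θ(n^(log_10 100) · (log n)^(4+1)) = Θ(n^2 · (log n)^5).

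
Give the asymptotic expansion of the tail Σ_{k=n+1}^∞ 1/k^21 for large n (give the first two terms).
Σ_{k>n} 1/k^21 = 1/(20 · n^20) − 1/(2 · n^21) + O(1/n^22)

Compare to the integral: ∫_{n}^∞ x^(−21) dx = [−x^(−20)/20]_{n}^∞ = 1/((21−1)·n^20). The Euler-Maclaurin correction adds −f(n)/2 = −1/(2·n^21). Euler-Maclaurin then gives
  Σ_{k>n} 1/k^21 = ∫_{n}^∞ dx/x^21 − 1/(2·n^21) + O(1/n^22).
(Equivalently this is ζ(21) − Σ_{k≤n} 1/k^21.)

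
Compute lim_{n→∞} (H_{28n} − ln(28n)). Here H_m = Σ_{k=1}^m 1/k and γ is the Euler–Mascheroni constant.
lim = γ

By Euler-Maclaurin, H_m = ln m + γ + O(1/m). So
  H_{28n} − ln(28n) = ln(28n) + γ − ln(28n) + O(1/n)
                       = ln(28/28) + γ + O(1/n).
Hence the limit is γ (since ln 1 = 0).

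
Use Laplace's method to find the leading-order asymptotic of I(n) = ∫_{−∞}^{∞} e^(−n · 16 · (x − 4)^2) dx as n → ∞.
I(n) = sqrt(π/(16n))

Here φ(x) = 16 · (x − 4)^2 has its unique minimum at x* = 4 with φ(x*) = 0 and φ''(x*) = 32. Laplace's method gives
  I(n) ~ e^(−n φ(x*)) · sqrt(2π / (n · φ''(x*))) = sqrt(2π / (32n)) = sqrt(π/(16n)).
This is exact: substituting u = (x − 4)·sqrt(16n) gives I(n) = (1/sqrt(16n)) ∫_{−∞}^{∞} e^(−u^2) du = sqrt(π/(16n)).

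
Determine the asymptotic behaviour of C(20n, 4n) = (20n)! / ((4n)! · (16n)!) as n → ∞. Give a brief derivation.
C(20n, 4n) ~ (3125/256)^(4n) · sqrt(5/(8π·4n))

Write N = 4n. Apply Stirling to each factorial:
  (5N)! ~ sqrt(2π·5N) · (5N/e)^(5N),
  N! ~ sqrt(2π N) · (N/e)^N,
  (4N)! ~ sqrt(2π·4N) · (4N/e)^(4N).
The exponential factors combine to (5N)^(5N) / (N^N · (4N)^(4N)) = 5^(5N)/4^(4N) = (5^5/4^4)^N = (3125/256)^N.
The square-root prefactors combine to sqrt(2π·5N) / (sqrt(2π N)·sqrt(2π·4N)) = sqrt(5 / (2π·4·N)) = sqrt(5/(8π·4n)).
Substituting N = 4n: C(20n, 4n) ~ (3125/256)^(4n) · sqrt(5/(8π·4n)).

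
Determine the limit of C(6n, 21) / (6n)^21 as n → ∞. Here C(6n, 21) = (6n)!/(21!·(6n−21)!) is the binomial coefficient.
lim = 1/21! = 1/51090942171709440000

With N = 6n → ∞: C(N, 21) / N^21 = [N(N−1)…(N−20)] / (21! · N^21) = (1/21!) · 1 · (1 − 1/(6n)) · … · (1 − 20/(6n)). Each factor → 1 as N → ∞, so the limit is 1/21! = 1/51090942171709440000.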